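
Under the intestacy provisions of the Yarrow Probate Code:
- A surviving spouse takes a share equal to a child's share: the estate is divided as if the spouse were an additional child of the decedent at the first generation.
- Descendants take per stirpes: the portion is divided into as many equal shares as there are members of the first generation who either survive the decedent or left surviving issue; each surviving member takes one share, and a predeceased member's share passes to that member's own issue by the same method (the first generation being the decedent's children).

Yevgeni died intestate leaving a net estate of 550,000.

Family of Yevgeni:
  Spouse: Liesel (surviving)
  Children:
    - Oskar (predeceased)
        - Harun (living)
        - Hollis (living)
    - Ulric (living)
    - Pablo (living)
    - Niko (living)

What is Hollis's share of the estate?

The spouse counts as an additional share at the children's level, so there are 5 primary shares of 110,000. Liesel takes one such share (110,000).
The children's combined portion (440,000) is divided into 4 shares of 110,000: Ulric, Pablo, and Niko each take 110,000; Oskar's 110,000 share passes to Oskar's issue.
Oskar's share (110,000) is divided into 2 shares of 55,000: Harun and Hollis each take 55,000.

Hollis receives 55,000.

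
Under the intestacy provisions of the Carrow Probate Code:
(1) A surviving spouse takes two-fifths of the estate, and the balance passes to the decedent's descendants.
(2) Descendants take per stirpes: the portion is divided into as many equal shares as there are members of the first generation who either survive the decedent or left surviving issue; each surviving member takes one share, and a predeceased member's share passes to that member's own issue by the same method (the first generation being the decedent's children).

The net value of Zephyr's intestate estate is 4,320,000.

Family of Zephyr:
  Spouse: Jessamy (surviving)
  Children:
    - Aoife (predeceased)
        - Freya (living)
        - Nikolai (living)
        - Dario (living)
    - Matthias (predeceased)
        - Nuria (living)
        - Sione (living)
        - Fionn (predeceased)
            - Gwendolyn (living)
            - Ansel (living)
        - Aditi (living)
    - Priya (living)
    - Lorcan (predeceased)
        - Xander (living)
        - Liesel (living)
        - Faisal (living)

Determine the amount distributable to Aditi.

Aditi receives 162,000.

Jessamy takes two-fifths of 4,320,000 = 1,728,000. The remaining 2,592,000 passes to the descendants.
The descendants' portion (2,592,000) is divided into 4 shares of 648,000: Priya takes 648,000; Aoife's 648,000 share passes to Aoife's issue; Matthias's 648,000 share passes to Matthias's issue; Lorcan's 648,000 share passes to Lorcan's issue.
Aoife's share (648,000) is divided into 3 shares of 216,000: Freya, Nikolai, and Dario each take 216,000.
Matthias's share (648,000) is divided into 4 shares of 162,000: Nuria, Sione, and Aditi each take 162,000; Fionn's 162,000 share passes to Fionn's issue.
Fionn's share (162,000) is divided into 2 shares of 81,000: Gwendolyn and Ansel each take 81,000.
Lorcan's share (648,000) is divided into 3 shares of 216,000: Xander, Liesel, and Faisal each take 216,000.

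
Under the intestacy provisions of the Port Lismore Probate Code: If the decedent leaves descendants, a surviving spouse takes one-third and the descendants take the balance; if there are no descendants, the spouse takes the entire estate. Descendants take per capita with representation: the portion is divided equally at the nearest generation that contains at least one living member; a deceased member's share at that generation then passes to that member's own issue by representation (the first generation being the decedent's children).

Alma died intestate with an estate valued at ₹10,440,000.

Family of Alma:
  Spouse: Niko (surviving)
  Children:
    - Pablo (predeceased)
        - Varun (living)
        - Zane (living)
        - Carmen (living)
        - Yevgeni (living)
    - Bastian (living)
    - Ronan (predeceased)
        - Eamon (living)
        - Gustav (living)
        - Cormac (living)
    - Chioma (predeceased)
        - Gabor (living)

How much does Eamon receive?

Eamon receives ₹580,000.

Niko takes one-third of ₹10,440,000 = ₹3,480,000. The remaining ₹6,960,000 passes to the descendants.
The descendants' portion (₹6,960,000) is divided into 4 shares of ₹1,740,000: Bastian takes ₹1,740,000; Pablo's ₹1,740,000 share passes to Pablo's issue; Ronan's ₹1,740,000 share passes to Ronan's issue; Chioma's ₹1,740,000 share passes to Chioma's issue.
Pablo's share (₹1,740,000) is divided into 4 shares of ₹435,000: Varun, Zane, Carmen, and Yevgeni each take ₹435,000.
Ronan's share (₹1,740,000) is divided into 3 shares of ₹580,000: Eamon, Gustav, and Cormac each take ₹580,000.
Chioma's share (₹1,740,000) passes entirely to Gabor.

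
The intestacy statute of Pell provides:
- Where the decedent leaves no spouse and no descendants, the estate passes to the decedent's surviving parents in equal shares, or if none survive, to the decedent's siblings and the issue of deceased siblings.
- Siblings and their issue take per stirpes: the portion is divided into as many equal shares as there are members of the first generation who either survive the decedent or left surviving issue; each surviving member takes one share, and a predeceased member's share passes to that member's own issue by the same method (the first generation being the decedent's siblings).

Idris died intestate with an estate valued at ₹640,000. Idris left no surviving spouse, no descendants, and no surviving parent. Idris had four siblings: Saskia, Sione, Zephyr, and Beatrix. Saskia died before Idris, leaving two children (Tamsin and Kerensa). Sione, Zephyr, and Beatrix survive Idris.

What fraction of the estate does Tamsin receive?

Tamsin receives 1/8 of the estate.

The entire ₹640,000 passes to the siblings and their issue.
That amount (₹640,000) is divided into 4 shares of ₹160,000: Sione, Zephyr, and Beatrix each take ₹160,000; Saskia's ₹160,000 share passes to Saskia's issue.
Saskia's share (₹160,000) is divided into 2 shares of ₹80,000: Tamsin and Kerensa each take ₹80,000.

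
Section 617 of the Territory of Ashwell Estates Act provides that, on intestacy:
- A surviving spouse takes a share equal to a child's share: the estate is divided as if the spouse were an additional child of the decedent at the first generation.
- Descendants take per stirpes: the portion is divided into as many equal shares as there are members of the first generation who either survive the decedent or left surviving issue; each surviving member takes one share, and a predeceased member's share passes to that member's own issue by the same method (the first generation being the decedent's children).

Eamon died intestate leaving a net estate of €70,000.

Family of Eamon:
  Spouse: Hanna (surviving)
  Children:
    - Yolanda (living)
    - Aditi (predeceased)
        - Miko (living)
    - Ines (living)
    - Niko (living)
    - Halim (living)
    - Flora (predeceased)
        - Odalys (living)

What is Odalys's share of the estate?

The spouse counts as an additional share at the children's level, so there are 7 primary shares of €10,000. Hanna takes one such share (€10,000).
The children's combined portion (€60,000) is divided into 6 shares of €10,000: Yolanda, Ines, Niko, and Halim each take €10,000; Aditi's €10,000 share passes to Aditi's issue; Flora's €10,000 share passes to Flora's issue.
Aditi's share (€10,000) passes entirely to Miko.
Flora's share (€10,000) passes entirely to Odalys.

Odalys receives €10,000.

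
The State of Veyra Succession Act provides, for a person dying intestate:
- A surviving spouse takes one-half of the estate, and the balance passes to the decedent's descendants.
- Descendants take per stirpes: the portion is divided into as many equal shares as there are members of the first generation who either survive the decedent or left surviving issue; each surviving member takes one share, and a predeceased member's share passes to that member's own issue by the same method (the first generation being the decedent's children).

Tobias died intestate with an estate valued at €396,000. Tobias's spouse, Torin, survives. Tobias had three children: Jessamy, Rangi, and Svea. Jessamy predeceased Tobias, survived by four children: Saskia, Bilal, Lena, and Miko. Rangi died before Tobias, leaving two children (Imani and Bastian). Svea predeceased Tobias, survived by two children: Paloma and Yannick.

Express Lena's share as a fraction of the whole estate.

Lena receives 1/24 of the estate.

Torin takes one-half of €396,000 = €198,000. The remaining €198,000 passes to the descendants.
The descendants' portion (€198,000) is divided into 3 shares of €66,000: Jessamy's €66,000 share passes to Jessamy's issue; Rangi's €66,000 share passes to Rangi's issue; Svea's €66,000 share passes to Svea's issue.
Jessamy's share (€66,000) is divided into 4 shares of €16,500: Saskia, Bilal, Lena, and Miko each take €16,500.
Rangi's share (€66,000) is divided into 2 shares of €33,000: Imani and Bastian each take €33,000.
Svea's share (€66,000) is divided into 2 shares of €33,000: Paloma and Yannick each take €33,000.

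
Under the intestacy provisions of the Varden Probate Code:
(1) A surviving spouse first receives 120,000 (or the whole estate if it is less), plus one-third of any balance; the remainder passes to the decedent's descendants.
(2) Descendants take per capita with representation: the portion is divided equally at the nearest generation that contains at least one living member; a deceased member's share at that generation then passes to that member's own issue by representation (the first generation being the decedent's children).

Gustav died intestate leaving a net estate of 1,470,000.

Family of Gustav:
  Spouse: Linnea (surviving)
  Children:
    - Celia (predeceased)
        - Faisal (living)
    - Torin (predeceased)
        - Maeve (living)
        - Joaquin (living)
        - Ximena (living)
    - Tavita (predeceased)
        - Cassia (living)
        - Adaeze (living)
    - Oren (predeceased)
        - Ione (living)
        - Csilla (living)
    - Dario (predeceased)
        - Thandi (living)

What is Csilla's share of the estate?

Linnea first takes 120,000, leaving a balance of 1,350,000. Linnea then takes one-third of the balance (450,000), for a total of 570,000. The remaining 900,000 passes to the descendants.
No child survives, so the initial division is made at the grandchildren's generation.
The descendants' portion (900,000) is divided into 9 shares of 100,000: Faisal, Maeve, Joaquin, Ximena, Cassia, Adaeze, Ione, Csilla, and Thandi each take 100,000.

Csilla receives 100,000.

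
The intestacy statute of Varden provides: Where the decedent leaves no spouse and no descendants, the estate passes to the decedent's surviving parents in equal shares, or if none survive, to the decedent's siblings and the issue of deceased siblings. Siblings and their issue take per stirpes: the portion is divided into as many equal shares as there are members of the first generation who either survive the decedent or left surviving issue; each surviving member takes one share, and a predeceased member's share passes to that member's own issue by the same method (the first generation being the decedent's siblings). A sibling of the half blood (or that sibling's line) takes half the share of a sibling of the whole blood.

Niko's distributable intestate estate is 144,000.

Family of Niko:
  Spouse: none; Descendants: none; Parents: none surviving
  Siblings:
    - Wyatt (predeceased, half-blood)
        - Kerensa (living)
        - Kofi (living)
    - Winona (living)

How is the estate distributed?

The entire 144,000 passes to the siblings and their issue.
Counting each half-blood sibling's line as half a unit, there are 3/2 units in 144,000, so one unit is 96,000. Whole-blood lines (Winona) take 96,000 each; half-blood lines (Wyatt) take 48,000 each.
Wyatt's share (48,000) is divided into 2 shares of 24,000: Kerensa and Kofi each take 24,000.

Kerensa: 24,000; Kofi: 24,000; Winona: 96,000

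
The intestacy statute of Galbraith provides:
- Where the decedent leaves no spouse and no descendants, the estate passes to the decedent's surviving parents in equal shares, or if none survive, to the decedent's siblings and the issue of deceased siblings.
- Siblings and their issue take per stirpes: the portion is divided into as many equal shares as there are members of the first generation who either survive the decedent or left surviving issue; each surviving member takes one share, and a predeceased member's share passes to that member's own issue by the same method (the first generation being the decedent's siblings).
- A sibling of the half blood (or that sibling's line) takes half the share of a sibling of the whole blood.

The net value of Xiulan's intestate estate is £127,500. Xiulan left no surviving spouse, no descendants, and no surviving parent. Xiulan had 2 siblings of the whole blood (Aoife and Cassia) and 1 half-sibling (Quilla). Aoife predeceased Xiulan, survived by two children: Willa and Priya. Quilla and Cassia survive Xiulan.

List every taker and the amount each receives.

The entire £127,500 passes to the siblings and their issue.
Counting each half-blood sibling's line as half a unit, there are 5/2 units in £127,500, so one unit is £51,000. Whole-blood lines (Aoife and Cassia) take £51,000 each; half-blood lines (Quilla) take £25,500 each.
Aoife's share (£51,000) is divided into 2 shares of £25,500: Willa and Priya each take £25,500.

Willa: £25,500; Priya: £25,500; Quilla: £25,500; Cassia: £51,000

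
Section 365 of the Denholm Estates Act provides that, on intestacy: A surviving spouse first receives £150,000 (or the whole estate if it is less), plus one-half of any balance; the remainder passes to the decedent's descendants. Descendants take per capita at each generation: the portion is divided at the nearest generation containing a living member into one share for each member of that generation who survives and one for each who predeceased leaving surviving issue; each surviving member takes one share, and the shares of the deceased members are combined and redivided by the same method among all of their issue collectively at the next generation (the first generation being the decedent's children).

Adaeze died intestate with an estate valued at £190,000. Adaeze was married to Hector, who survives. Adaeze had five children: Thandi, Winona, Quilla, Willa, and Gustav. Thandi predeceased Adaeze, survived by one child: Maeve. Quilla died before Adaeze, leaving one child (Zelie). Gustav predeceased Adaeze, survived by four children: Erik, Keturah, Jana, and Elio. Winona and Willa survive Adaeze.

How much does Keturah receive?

Keturah receives £2,000.

Hector first takes £150,000, leaving a balance of £40,000. Hector then takes one-half of the balance (£20,000), for a total of £170,000. The remaining £20,000 passes to the descendants.
The descendants' portion (£20,000) is divided at the children's generation into 5 shares of £4,000. Winona and Willa each take £4,000. The 3 shares of the deceased (Thandi, Quilla, and Gustav) are combined into a pool of £12,000.
That pool (£12,000) is divided at the grandchildren's generation equally among Maeve, Zelie, Erik, Keturah, Jana, and Elio: £2,000 each.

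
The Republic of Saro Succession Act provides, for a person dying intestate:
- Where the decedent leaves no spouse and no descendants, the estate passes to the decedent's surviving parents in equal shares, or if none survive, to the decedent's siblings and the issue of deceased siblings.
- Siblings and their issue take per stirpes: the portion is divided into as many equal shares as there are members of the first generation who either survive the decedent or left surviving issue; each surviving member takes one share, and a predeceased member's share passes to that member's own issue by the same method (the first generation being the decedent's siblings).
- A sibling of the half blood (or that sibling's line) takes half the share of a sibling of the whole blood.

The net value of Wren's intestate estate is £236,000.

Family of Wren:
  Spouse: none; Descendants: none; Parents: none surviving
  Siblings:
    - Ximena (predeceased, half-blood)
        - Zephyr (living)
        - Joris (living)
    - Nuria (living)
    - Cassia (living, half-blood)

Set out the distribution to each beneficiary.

Zephyr: £29,500; Joris: £29,500; Nuria: £118,000; Cassia: £59,000

The entire £236,000 passes to the siblings and their issue.
Counting each half-blood sibling's line as half a unit, there are 2 units in £236,000, so one unit is £118,000. Whole-blood lines (Nuria) take £118,000 each; half-blood lines (Ximena and Cassia) take £59,000 each.
Ximena's share (£59,000) is divided into 2 shares of £29,500: Zephyr and Joris each take £29,500.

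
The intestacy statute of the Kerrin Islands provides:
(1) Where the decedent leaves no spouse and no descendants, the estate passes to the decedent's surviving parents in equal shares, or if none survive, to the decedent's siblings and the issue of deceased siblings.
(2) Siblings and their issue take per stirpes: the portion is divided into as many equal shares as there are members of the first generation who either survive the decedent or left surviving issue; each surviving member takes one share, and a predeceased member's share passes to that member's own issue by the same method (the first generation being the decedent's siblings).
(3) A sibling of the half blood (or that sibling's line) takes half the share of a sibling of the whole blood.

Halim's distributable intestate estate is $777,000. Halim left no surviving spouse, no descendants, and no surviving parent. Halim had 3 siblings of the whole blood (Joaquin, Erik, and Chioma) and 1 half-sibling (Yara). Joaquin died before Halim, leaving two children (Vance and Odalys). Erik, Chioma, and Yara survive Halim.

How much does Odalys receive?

The entire $777,000 passes to the siblings and their issue.
Counting each half-blood sibling's line as half a unit, there are 7/2 units in $777,000, so one unit is $222,000. Whole-blood lines (Joaquin, Erik, and Chioma) take $222,000 each; half-blood lines (Yara) take $111,000 each.
Joaquin's share ($222,000) is divided into 2 shares of $111,000: Vance and Odalys each take $111,000.

Odalys receives $111,000.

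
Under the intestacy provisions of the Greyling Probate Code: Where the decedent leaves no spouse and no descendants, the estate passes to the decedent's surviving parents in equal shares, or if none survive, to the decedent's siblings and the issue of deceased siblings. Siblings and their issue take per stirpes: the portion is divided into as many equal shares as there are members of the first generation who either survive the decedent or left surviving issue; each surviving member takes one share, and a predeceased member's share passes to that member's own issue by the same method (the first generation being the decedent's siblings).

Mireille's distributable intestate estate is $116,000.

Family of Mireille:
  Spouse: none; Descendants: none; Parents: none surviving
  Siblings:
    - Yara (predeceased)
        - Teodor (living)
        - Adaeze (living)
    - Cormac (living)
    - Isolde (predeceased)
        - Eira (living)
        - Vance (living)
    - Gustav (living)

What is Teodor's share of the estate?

The entire $116,000 passes to the siblings and their issue.
That amount ($116,000) is divided into 4 shares of $29,000: Cormac and Gustav each take $29,000; Yara's $29,000 share passes to Yara's issue; Isolde's $29,000 share passes to Isolde's issue.
Yara's share ($29,000) is divided into 2 shares of $14,500: Teodor and Adaeze each take $14,500.
Isolde's share ($29,000) is divided into 2 shares of $14,500: Eira and Vance each take $14,500.

Teodor receives $14,500.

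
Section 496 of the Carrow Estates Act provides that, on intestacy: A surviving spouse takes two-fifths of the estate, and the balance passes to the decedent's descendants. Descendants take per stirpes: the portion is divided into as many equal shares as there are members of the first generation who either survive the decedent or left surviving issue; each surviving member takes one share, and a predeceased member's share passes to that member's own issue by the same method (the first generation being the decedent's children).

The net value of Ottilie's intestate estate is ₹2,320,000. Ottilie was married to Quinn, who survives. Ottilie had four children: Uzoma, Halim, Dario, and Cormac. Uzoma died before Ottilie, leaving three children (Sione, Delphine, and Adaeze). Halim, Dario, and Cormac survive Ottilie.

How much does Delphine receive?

Delphine receives ₹116,000.

Quinn takes two-fifths of ₹2,320,000 = ₹928,000. The remaining ₹1,392,000 passes to the descendants.
The descendants' portion (₹1,392,000) is divided into 4 shares of ₹348,000: Halim, Dario, and Cormac each take ₹348,000; Uzoma's ₹348,000 share passes to Uzoma's issue.
Uzoma's share (₹348,000) is divided into 3 shares of ₹116,000: Sione, Delphine, and Adaeze each take ₹116,000.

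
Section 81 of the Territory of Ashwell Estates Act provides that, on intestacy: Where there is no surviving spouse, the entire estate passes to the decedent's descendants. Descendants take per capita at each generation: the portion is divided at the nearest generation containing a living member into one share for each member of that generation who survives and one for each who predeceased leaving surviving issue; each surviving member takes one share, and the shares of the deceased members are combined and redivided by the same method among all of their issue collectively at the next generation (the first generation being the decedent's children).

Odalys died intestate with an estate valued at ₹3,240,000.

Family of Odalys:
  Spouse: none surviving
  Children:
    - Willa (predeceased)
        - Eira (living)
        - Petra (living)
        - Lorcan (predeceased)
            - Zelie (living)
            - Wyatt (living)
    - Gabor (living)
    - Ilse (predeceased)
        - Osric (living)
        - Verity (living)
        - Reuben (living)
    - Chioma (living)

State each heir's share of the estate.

The entire ₹3,240,000 passes to the descendants.
That amount (₹3,240,000) is divided at the children's generation into 4 shares of ₹810,000. Gabor and Chioma each take ₹810,000. The 2 shares of the deceased (Willa and Ilse) are combined into a pool of ₹1,620,000.
That pool (₹1,620,000) is divided at the grandchildren's generation into 6 shares of ₹270,000. Eira, Petra, Osric, Verity, and Reuben each take ₹270,000. The remaining share for the deceased Lorcan (₹270,000) is carried to the next generation.
That pool (₹270,000) is divided at the great-grandchildren's generation equally among Zelie and Wyatt: ₹135,000 each.

Eira: ₹270,000; Petra: ₹270,000; Zelie: ₹135,000; Wyatt: ₹135,000; Gabor: ₹810,000; Osric: ₹270,000; Verity: ₹270,000; Reuben: ₹270,000; Chioma: ₹810,000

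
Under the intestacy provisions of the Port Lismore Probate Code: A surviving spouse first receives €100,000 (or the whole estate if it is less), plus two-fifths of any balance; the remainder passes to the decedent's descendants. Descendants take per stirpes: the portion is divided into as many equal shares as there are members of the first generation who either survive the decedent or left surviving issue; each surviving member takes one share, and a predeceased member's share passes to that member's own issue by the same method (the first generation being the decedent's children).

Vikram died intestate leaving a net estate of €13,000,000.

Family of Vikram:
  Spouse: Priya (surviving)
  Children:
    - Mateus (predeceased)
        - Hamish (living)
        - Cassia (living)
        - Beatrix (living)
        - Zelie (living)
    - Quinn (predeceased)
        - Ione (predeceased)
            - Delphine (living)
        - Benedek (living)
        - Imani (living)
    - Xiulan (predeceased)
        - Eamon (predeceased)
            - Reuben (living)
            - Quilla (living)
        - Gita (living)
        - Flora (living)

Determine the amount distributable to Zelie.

Zelie receives €645,000.

Priya first takes €100,000, leaving a balance of €12,900,000. Priya then takes two-fifths of the balance (€5,160,000), for a total of €5,260,000. The remaining €7,740,000 passes to the descendants.
The descendants' portion (€7,740,000) is divided into 3 shares of €2,580,000: Mateus's €2,580,000 share passes to Mateus's issue; Quinn's €2,580,000 share passes to Quinn's issue; Xiulan's €2,580,000 share passes to Xiulan's issue.
Mateus's share (€2,580,000) is divided into 4 shares of €645,000: Hamish, Cassia, Beatrix, and Zelie each take €645,000.
Quinn's share (€2,580,000) is divided into 3 shares of €860,000: Benedek and Imani each take €860,000; Ione's €860,000 share passes to Ione's issue.
Ione's share (€860,000) passes entirely to Delphine.
Xiulan's share (€2,580,000) is divided into 3 shares of €860,000: Gita and Flora each take €860,000; Eamon's €860,000 share passes to Eamon's issue.
Eamon's share (€860,000) is divided into 2 shares of €430,000: Reuben and Quilla each take €430,000.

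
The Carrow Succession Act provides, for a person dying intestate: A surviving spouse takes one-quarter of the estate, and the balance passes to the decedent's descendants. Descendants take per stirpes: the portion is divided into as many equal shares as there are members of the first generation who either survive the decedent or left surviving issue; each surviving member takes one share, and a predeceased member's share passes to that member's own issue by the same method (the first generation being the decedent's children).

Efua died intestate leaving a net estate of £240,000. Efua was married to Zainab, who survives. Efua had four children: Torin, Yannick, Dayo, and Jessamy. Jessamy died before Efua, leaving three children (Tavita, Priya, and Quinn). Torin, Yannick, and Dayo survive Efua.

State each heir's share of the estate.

Zainab: £60,000; Torin: £45,000; Yannick: £45,000; Dayo: £45,000; Tavita: £15,000; Priya: £15,000; Quinn: £15,000

Zainab takes one-quarter of £240,000 = £60,000. The remaining £180,000 passes to the descendants.
The descendants' portion (£180,000) is divided into 4 shares of £45,000: Torin, Yannick, and Dayo each take £45,000; Jessamy's £45,000 share passes to Jessamy's issue.
Jessamy's share (£45,000) is divided into 3 shares of £15,000: Tavita, Priya, and Quinn each take £15,000.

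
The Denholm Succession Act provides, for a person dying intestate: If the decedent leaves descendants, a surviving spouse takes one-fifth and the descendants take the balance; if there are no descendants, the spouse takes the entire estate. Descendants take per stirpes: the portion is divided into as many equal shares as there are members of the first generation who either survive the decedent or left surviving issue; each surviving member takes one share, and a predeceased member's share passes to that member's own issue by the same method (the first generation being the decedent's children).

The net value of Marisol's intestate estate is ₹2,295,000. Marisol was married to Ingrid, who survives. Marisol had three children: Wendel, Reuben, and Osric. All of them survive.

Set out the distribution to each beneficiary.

Ingrid takes one-fifth of ₹2,295,000 = ₹459,000. The remaining ₹1,836,000 passes to the descendants.
The descendants' portion (₹1,836,000) is divided into 3 shares of ₹612,000: Wendel, Reuben, and Osric each take ₹612,000.

Ingrid: ₹459,000; Wendel: ₹612,000; Reuben: ₹612,000; Osric: ₹612,000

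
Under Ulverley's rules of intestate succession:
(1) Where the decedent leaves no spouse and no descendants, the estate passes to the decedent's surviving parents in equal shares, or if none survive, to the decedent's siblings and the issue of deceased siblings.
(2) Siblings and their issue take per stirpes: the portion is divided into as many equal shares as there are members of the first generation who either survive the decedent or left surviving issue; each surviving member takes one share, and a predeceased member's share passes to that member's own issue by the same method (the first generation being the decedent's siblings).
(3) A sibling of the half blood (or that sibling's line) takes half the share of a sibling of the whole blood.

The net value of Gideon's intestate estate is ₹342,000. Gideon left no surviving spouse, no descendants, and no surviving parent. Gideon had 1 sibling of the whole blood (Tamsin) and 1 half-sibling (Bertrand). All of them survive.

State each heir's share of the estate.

The entire ₹342,000 passes to the siblings and their issue.
Counting each half-blood sibling's line as half a unit, there are 3/2 units in ₹342,000, so one unit is ₹228,000. Whole-blood lines (Tamsin) take ₹228,000 each; half-blood lines (Bertrand) take ₹114,000 each.

Tamsin: ₹228,000; Bertrand: ₹114,000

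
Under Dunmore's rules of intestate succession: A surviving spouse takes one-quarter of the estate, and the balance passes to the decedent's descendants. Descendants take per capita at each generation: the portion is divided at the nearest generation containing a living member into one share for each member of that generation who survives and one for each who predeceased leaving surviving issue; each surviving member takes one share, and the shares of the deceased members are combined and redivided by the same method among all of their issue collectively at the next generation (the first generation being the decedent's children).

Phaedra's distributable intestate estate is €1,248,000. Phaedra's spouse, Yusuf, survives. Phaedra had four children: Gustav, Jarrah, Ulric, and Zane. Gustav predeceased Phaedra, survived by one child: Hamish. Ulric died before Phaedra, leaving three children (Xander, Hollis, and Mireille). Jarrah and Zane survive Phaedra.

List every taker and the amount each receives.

Yusuf: €312,000; Hamish: €117,000; Jarrah: €234,000; Xander: €117,000; Hollis: €117,000; Mireille: €117,000; Zane: €234,000

Yusuf takes one-quarter of €1,248,000 = €312,000. The remaining €936,000 passes to the descendants.
The descendants' portion (€936,000) is divided at the children's generation into 4 shares of €234,000. Jarrah and Zane each take €234,000. The 2 shares of the deceased (Gustav and Ulric) are combined into a pool of €468,000.
That pool (€468,000) is divided at the grandchildren's generation equally among Hamish, Xander, Hollis, and Mireille: €117,000 each.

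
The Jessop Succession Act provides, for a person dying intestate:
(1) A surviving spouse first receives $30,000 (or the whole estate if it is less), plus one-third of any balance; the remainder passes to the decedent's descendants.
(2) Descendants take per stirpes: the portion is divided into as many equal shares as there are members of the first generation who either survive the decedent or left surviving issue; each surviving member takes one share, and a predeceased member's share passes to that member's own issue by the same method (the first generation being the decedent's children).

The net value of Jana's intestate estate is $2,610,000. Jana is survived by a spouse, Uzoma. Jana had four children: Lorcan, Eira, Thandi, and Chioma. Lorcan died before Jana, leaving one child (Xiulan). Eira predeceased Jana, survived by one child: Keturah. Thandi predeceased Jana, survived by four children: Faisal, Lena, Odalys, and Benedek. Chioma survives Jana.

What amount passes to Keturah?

Keturah receives $430,000.

Uzoma first takes $30,000, leaving a balance of $2,580,000. Uzoma then takes one-third of the balance ($860,000), for a total of $890,000. The remaining $1,720,000 passes to the descendants.
The descendants' portion ($1,720,000) is divided into 4 shares of $430,000: Chioma takes $430,000; Lorcan's $430,000 share passes to Lorcan's issue; Eira's $430,000 share passes to Eira's issue; Thandi's $430,000 share passes to Thandi's issue.
Lorcan's share ($430,000) passes entirely to Xiulan.
Eira's share ($430,000) passes entirely to Keturah.
Thandi's share ($430,000) is divided into 4 shares of $107,500: Faisal, Lena, Odalys, and Benedek each take $107,500.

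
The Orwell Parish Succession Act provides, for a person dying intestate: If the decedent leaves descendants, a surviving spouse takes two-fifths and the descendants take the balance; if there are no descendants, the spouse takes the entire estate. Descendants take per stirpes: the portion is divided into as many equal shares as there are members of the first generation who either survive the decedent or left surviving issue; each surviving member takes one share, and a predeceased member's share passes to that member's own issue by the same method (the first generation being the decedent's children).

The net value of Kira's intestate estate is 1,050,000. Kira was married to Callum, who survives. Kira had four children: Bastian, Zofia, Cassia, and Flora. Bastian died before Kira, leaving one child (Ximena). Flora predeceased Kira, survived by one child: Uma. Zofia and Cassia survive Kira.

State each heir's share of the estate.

Callum takes two-fifths of 1,050,000 = 420,000. The remaining 630,000 passes to the descendants.
The descendants' portion (630,000) is divided into 4 shares of 157,500: Zofia and Cassia each take 157,500; Bastian's 157,500 share passes to Bastian's issue; Flora's 157,500 share passes to Flora's issue.
Bastian's share (157,500) passes entirely to Ximena.
Flora's share (157,500) passes entirely to Uma.

Callum: 420,000; Ximena: 157,500; Zofia: 157,500; Cassia: 157,500; Uma: 157,500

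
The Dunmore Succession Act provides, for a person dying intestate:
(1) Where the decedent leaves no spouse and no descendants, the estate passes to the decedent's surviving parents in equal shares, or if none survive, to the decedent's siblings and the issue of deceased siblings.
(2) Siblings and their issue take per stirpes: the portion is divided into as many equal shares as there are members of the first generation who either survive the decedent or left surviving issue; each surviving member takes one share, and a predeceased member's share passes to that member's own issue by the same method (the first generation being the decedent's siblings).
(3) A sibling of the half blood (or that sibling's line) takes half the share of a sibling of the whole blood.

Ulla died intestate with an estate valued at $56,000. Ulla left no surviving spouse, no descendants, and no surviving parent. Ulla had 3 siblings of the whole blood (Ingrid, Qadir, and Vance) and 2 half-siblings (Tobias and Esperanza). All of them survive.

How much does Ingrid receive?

Ingrid receives $14,000.

The entire $56,000 passes to the siblings and their issue.
Counting each half-blood sibling's line as half a unit, there are 4 units in $56,000, so one unit is $14,000. Whole-blood lines (Ingrid, Qadir, and Vance) take $14,000 each; half-blood lines (Tobias and Esperanza) take $7,000 each.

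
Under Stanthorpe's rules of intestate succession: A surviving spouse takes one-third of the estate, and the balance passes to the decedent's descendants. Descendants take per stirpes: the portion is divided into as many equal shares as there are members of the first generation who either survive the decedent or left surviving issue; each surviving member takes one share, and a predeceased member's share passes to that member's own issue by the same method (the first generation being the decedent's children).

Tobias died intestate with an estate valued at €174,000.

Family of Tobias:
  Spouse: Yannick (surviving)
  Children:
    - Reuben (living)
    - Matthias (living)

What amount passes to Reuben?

Yannick takes one-third of €174,000 = €58,000. The remaining €116,000 passes to the descendants.
The descendants' portion (€116,000) is divided into 2 shares of €58,000: Reuben and Matthias each take €58,000.

Reuben receives €58,000.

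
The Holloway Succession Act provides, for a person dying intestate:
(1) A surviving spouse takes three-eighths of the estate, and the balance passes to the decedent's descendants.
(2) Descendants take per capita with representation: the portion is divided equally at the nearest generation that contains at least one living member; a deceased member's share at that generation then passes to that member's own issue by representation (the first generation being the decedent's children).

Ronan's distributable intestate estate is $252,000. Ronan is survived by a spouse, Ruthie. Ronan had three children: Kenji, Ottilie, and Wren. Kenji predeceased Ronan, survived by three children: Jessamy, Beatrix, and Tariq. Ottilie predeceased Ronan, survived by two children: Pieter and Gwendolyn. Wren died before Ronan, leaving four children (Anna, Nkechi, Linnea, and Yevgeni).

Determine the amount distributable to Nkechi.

Nkechi receives $17,500.

Ruthie takes three-eighths of $252,000 = $94,500. The remaining $157,500 passes to the descendants.
No child survives, so the initial division is made at the grandchildren's generation.
The descendants' portion ($157,500) is divided into 9 shares of $17,500: Jessamy, Beatrix, Tariq, Pieter, Gwendolyn, Anna, Nkechi, Linnea, and Yevgeni each take $17,500.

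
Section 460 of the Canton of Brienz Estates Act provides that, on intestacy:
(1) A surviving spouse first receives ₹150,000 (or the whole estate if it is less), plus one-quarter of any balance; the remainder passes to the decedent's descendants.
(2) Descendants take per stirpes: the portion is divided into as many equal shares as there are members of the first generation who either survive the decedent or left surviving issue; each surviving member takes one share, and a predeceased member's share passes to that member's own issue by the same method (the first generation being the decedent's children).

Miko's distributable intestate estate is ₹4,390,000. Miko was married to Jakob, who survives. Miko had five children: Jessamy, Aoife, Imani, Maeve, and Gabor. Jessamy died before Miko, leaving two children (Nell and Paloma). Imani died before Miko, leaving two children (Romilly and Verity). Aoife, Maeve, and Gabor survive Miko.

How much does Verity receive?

Jakob first takes ₹150,000, leaving a balance of ₹4,240,000. Jakob then takes one-quarter of the balance (₹1,060,000), for a total of ₹1,210,000. The remaining ₹3,180,000 passes to the descendants.
The descendants' portion (₹3,180,000) is divided into 5 shares of ₹636,000: Aoife, Maeve, and Gabor each take ₹636,000; Jessamy's ₹636,000 share passes to Jessamy's issue; Imani's ₹636,000 share passes to Imani's issue.
Jessamy's share (₹636,000) is divided into 2 shares of ₹318,000: Nell and Paloma each take ₹318,000.
Imani's share (₹636,000) is divided into 2 shares of ₹318,000: Romilly and Verity each take ₹318,000.

Verity receives ₹318,000.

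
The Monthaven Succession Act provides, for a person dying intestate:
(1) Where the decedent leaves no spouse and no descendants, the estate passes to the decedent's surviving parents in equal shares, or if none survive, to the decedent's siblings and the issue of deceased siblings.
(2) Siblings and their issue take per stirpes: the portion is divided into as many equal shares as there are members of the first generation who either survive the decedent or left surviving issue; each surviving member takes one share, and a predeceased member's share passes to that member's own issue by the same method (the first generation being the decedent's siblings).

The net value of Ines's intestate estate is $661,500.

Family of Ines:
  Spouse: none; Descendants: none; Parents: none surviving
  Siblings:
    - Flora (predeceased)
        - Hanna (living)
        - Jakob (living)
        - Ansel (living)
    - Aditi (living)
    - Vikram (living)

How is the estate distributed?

Hanna: $73,500; Jakob: $73,500; Ansel: $73,500; Aditi: $220,500; Vikram: $220,500

The entire $661,500 passes to the siblings and their issue.
That amount ($661,500) is divided into 3 shares of $220,500: Aditi and Vikram each take $220,500; Flora's $220,500 share passes to Flora's issue.
Flora's share ($220,500) is divided into 3 shares of $73,500: Hanna, Jakob, and Ansel each take $73,500.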